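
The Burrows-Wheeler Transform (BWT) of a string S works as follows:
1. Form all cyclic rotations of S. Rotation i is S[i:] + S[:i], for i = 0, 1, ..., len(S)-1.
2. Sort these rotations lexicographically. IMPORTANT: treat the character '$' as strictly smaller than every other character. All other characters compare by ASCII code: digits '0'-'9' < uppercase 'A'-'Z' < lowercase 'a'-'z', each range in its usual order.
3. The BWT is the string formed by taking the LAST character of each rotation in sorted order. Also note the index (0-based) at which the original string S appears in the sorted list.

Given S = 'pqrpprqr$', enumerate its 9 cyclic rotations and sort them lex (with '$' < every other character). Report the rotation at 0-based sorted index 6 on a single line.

Answer: r$pqrpprq

Derivation:
All 9 rotations (rotation i = S[i:]+S[:i]):
  rot[0] = pqrpprqr$
  rot[1] = qrpprqr$p
  rot[2] = rpprqr$pq
  rot[3] = pprqr$pqr
  rot[4] = prqr$pqrp
  rot[5] = rqr$pqrpp
  rot[6] = qr$pqrppr
  rot[7] = r$pqrpprq
  rot[8] = $pqrpprqr
Sorted (with $ < everything):
  sorted[0] = $pqrpprqr
  sorted[1] = pprqr$pqr
  sorted[2] = pqrpprqr$
  sorted[3] = prqr$pqrp
  sorted[4] = qr$pqrppr
  sorted[5] = qrpprqr$p
  sorted[6] = r$pqrpprq
  sorted[7] = rpprqr$pq
  sorted[8] = rqr$pqrpp
sorted[6] = r$pqrpprq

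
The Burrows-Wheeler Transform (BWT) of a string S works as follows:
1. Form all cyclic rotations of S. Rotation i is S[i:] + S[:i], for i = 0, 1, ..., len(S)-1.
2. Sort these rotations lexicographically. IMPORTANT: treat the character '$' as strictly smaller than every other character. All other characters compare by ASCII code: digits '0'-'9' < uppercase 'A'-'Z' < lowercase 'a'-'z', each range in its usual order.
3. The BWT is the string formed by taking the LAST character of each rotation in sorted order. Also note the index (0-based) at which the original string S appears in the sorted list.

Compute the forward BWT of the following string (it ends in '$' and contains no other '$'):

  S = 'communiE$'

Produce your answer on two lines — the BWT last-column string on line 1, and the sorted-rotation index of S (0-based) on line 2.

All 9 rotations (rotation i = S[i:]+S[:i]):
  rot[0] = communiE$
  rot[1] = ommuniE$c
  rot[2] = mmuniE$co
  rot[3] = muniE$com
  rot[4] = uniE$comm
  rot[5] = niE$commu
  rot[6] = iE$commun
  rot[7] = E$communi
  rot[8] = $communiE
Sorted (with $ < everything):
  sorted[0] = $communiE  (last char: 'E')
  sorted[1] = E$communi  (last char: 'i')
  sorted[2] = communiE$  (last char: '$')
  sorted[3] = iE$commun  (last char: 'n')
  sorted[4] = mmuniE$co  (last char: 'o')
  sorted[5] = muniE$com  (last char: 'm')
  sorted[6] = niE$commu  (last char: 'u')
  sorted[7] = ommuniE$c  (last char: 'c')
  sorted[8] = uniE$comm  (last char: 'm')
Last column: Ei$nomucm
Original string S is at sorted index 2

Answer: Ei$nomucm
2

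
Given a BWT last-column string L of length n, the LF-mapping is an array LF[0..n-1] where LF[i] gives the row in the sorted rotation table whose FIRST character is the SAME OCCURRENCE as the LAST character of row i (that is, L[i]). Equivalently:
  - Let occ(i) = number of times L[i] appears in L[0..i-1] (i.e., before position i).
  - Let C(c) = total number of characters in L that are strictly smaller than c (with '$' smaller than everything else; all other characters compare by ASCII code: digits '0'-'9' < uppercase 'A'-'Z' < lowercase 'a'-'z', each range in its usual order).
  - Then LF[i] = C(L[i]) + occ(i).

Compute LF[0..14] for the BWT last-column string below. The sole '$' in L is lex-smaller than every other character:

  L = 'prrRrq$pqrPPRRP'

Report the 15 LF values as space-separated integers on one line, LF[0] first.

Char counts: '$':1, 'P':3, 'R':3, 'p':2, 'q':2, 'r':4
C (first-col start): C('$')=0, C('P')=1, C('R')=4, C('p')=7, C('q')=9, C('r')=11
L[0]='p': occ=0, LF[0]=C('p')+0=7+0=7
L[1]='r': occ=0, LF[1]=C('r')+0=11+0=11
L[2]='r': occ=1, LF[2]=C('r')+1=11+1=12
L[3]='R': occ=0, LF[3]=C('R')+0=4+0=4
L[4]='r': occ=2, LF[4]=C('r')+2=11+2=13
L[5]='q': occ=0, LF[5]=C('q')+0=9+0=9
L[6]='$': occ=0, LF[6]=C('$')+0=0+0=0
L[7]='p': occ=1, LF[7]=C('p')+1=7+1=8
L[8]='q': occ=1, LF[8]=C('q')+1=9+1=10
L[9]='r': occ=3, LF[9]=C('r')+3=11+3=14
L[10]='P': occ=0, LF[10]=C('P')+0=1+0=1
L[11]='P': occ=1, LF[11]=C('P')+1=1+1=2
L[12]='R': occ=1, LF[12]=C('R')+1=4+1=5
L[13]='R': occ=2, LF[13]=C('R')+2=4+2=6
L[14]='P': occ=2, LF[14]=C('P')+2=1+2=3

Answer: 7 11 12 4 13 9 0 8 10 14 1 2 5 6 3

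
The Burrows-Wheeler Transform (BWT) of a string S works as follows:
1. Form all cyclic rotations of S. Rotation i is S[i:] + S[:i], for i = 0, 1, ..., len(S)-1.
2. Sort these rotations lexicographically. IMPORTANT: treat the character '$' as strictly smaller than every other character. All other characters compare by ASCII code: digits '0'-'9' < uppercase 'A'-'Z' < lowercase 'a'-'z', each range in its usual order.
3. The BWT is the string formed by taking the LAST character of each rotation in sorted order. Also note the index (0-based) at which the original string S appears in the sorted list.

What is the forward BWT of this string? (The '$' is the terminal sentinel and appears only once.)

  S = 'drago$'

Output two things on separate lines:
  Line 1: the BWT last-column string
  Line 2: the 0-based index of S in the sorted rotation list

Answer: or$agd
2

Derivation:
All 6 rotations (rotation i = S[i:]+S[:i]):
  rot[0] = drago$
  rot[1] = rago$d
  rot[2] = ago$dr
  rot[3] = go$dra
  rot[4] = o$drag
  rot[5] = $drago
Sorted (with $ < everything):
  sorted[0] = $drago  (last char: 'o')
  sorted[1] = ago$dr  (last char: 'r')
  sorted[2] = drago$  (last char: '$')
  sorted[3] = go$dra  (last char: 'a')
  sorted[4] = o$drag  (last char: 'g')
  sorted[5] = rago$d  (last char: 'd')
Last column: or$agd
Original string S is at sorted index 2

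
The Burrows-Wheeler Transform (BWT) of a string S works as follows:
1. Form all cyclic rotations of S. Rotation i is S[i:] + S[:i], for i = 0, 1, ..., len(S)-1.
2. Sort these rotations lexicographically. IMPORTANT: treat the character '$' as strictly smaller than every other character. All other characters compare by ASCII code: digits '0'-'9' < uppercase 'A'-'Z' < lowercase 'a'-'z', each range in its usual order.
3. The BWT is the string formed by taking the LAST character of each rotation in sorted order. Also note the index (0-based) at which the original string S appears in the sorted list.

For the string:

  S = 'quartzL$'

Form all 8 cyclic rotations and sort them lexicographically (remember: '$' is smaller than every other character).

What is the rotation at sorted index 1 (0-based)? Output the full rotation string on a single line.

All 8 rotations (rotation i = S[i:]+S[:i]):
  rot[0] = quartzL$
  rot[1] = uartzL$q
  rot[2] = artzL$qu
  rot[3] = rtzL$qua
  rot[4] = tzL$quar
  rot[5] = zL$quart
  rot[6] = L$quartz
  rot[7] = $quartzL
Sorted (with $ < everything):
  sorted[0] = $quartzL
  sorted[1] = L$quartz
  sorted[2] = artzL$qu
  sorted[3] = quartzL$
  sorted[4] = rtzL$qua
  sorted[5] = tzL$quar
  sorted[6] = uartzL$q
  sorted[7] = zL$quart
sorted[1] = L$quartz

Answer: L$quartz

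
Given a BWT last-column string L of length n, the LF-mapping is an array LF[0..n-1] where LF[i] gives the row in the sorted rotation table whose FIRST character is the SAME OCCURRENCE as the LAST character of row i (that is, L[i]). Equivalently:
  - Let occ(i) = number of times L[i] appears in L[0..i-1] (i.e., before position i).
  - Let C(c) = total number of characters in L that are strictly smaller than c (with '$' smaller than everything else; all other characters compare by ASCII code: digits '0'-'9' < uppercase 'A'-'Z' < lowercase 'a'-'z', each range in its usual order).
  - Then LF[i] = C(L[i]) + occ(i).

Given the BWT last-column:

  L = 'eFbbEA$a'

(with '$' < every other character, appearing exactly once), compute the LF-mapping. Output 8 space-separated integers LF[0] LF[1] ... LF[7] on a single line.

Answer: 7 3 5 6 2 1 0 4

Derivation:
Char counts: '$':1, 'A':1, 'E':1, 'F':1, 'a':1, 'b':2, 'e':1
C (first-col start): C('$')=0, C('A')=1, C('E')=2, C('F')=3, C('a')=4, C('b')=5, C('e')=7
L[0]='e': occ=0, LF[0]=C('e')+0=7+0=7
L[1]='F': occ=0, LF[1]=C('F')+0=3+0=3
L[2]='b': occ=0, LF[2]=C('b')+0=5+0=5
L[3]='b': occ=1, LF[3]=C('b')+1=5+1=6
L[4]='E': occ=0, LF[4]=C('E')+0=2+0=2
L[5]='A': occ=0, LF[5]=C('A')+0=1+0=1
L[6]='$': occ=0, LF[6]=C('$')+0=0+0=0
L[7]='a': occ=0, LF[7]=C('a')+0=4+0=4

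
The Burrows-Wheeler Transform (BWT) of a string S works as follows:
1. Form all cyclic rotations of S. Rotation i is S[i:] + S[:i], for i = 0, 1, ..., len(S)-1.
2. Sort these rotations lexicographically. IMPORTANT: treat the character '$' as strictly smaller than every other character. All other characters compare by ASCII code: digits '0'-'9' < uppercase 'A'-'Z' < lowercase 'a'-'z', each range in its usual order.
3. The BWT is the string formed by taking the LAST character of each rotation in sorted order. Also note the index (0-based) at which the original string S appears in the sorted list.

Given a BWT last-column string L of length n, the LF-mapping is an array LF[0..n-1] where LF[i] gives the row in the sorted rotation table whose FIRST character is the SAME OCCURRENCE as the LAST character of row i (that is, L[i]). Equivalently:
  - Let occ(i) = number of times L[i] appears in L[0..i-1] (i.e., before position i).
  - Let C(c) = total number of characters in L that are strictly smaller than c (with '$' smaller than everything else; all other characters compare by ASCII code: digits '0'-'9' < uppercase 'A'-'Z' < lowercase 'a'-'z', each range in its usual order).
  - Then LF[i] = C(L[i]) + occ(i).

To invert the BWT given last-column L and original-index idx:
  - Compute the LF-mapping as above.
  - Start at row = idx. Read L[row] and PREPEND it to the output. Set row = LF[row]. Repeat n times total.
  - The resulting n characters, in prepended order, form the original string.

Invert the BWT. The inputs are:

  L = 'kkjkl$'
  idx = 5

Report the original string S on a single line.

Answer: lkkjk$

Derivation:
LF mapping: 2 3 1 4 5 0
Walk LF starting at row 5, prepending L[row]:
  step 1: row=5, L[5]='$', prepend. Next row=LF[5]=0
  step 2: row=0, L[0]='k', prepend. Next row=LF[0]=2
  step 3: row=2, L[2]='j', prepend. Next row=LF[2]=1
  step 4: row=1, L[1]='k', prepend. Next row=LF[1]=3
  step 5: row=3, L[3]='k', prepend. Next row=LF[3]=4
  step 6: row=4, L[4]='l', prepend. Next row=LF[4]=5
Reversed output: lkkjk$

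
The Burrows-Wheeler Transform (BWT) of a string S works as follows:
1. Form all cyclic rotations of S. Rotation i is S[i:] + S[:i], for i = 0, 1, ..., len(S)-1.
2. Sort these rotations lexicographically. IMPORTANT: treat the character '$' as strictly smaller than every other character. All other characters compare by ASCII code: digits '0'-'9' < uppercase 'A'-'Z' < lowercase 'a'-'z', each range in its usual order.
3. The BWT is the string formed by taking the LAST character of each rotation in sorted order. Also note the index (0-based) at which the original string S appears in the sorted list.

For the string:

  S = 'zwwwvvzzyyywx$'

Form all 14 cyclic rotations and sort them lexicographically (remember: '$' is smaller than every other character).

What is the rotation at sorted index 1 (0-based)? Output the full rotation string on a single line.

Answer: vvzzyyywx$zwww

Derivation:
All 14 rotations (rotation i = S[i:]+S[:i]):
  rot[0] = zwwwvvzzyyywx$
  rot[1] = wwwvvzzyyywx$z
  rot[2] = wwvvzzyyywx$zw
  rot[3] = wvvzzyyywx$zww
  rot[4] = vvzzyyywx$zwww
  rot[5] = vzzyyywx$zwwwv
  rot[6] = zzyyywx$zwwwvv
  rot[7] = zyyywx$zwwwvvz
  rot[8] = yyywx$zwwwvvzz
  rot[9] = yywx$zwwwvvzzy
  rot[10] = ywx$zwwwvvzzyy
  rot[11] = wx$zwwwvvzzyyy
  rot[12] = x$zwwwvvzzyyyw
  rot[13] = $zwwwvvzzyyywx
Sorted (with $ < everything):
  sorted[0] = $zwwwvvzzyyywx
  sorted[1] = vvzzyyywx$zwww
  sorted[2] = vzzyyywx$zwwwv
  sorted[3] = wvvzzyyywx$zww
  sorted[4] = wwvvzzyyywx$zw
  sorted[5] = wwwvvzzyyywx$z
  sorted[6] = wx$zwwwvvzzyyy
  sorted[7] = x$zwwwvvzzyyyw
  sorted[8] = ywx$zwwwvvzzyy
  sorted[9] = yywx$zwwwvvzzy
  sorted[10] = yyywx$zwwwvvzz
  sorted[11] = zwwwvvzzyyywx$
  sorted[12] = zyyywx$zwwwvvz
  sorted[13] = zzyyywx$zwwwvv
sorted[1] = vvzzyyywx$zwww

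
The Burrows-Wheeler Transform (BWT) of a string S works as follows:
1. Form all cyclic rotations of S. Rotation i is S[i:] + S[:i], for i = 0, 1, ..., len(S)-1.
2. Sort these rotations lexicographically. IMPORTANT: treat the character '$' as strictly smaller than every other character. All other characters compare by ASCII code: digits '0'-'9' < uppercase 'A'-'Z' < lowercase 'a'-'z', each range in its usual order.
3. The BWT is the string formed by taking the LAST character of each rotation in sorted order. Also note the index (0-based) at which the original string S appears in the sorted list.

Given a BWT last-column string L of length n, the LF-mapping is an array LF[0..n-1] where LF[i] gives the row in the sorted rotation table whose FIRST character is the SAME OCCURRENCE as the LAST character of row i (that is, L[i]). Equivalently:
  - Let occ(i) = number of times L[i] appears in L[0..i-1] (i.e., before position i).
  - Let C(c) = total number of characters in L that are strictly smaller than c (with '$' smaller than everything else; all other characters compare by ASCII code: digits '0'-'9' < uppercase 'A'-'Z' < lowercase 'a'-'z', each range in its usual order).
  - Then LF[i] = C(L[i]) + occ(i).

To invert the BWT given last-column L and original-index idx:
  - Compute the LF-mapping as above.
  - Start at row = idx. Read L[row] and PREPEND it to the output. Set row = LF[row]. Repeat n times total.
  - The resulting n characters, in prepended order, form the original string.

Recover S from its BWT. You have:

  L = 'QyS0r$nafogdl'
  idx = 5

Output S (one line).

LF mapping: 2 12 3 1 11 0 9 4 6 10 7 5 8
Walk LF starting at row 5, prepending L[row]:
  step 1: row=5, L[5]='$', prepend. Next row=LF[5]=0
  step 2: row=0, L[0]='Q', prepend. Next row=LF[0]=2
  step 3: row=2, L[2]='S', prepend. Next row=LF[2]=3
  step 4: row=3, L[3]='0', prepend. Next row=LF[3]=1
  step 5: row=1, L[1]='y', prepend. Next row=LF[1]=12
  step 6: row=12, L[12]='l', prepend. Next row=LF[12]=8
  step 7: row=8, L[8]='f', prepend. Next row=LF[8]=6
  step 8: row=6, L[6]='n', prepend. Next row=LF[6]=9
  step 9: row=9, L[9]='o', prepend. Next row=LF[9]=10
  step 10: row=10, L[10]='g', prepend. Next row=LF[10]=7
  step 11: row=7, L[7]='a', prepend. Next row=LF[7]=4
  step 12: row=4, L[4]='r', prepend. Next row=LF[4]=11
  step 13: row=11, L[11]='d', prepend. Next row=LF[11]=5
Reversed output: dragonfly0SQ$

Answer: dragonfly0SQ$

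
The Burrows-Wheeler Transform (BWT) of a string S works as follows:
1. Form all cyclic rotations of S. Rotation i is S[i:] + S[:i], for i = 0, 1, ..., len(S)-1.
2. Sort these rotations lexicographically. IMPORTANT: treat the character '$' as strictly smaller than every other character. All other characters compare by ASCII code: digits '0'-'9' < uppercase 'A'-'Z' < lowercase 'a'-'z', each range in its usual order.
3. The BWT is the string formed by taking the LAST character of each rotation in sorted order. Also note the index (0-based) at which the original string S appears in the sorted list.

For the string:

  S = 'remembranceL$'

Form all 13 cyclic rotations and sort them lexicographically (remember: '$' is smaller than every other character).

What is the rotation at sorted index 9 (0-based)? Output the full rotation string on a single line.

All 13 rotations (rotation i = S[i:]+S[:i]):
  rot[0] = remembranceL$
  rot[1] = emembranceL$r
  rot[2] = membranceL$re
  rot[3] = embranceL$rem
  rot[4] = mbranceL$reme
  rot[5] = branceL$remem
  rot[6] = ranceL$rememb
  rot[7] = anceL$remembr
  rot[8] = nceL$remembra
  rot[9] = ceL$remembran
  rot[10] = eL$remembranc
  rot[11] = L$remembrance
  rot[12] = $remembranceL
Sorted (with $ < everything):
  sorted[0] = $remembranceL
  sorted[1] = L$remembrance
  sorted[2] = anceL$remembr
  sorted[3] = branceL$remem
  sorted[4] = ceL$remembran
  sorted[5] = eL$remembranc
  sorted[6] = embranceL$rem
  sorted[7] = emembranceL$r
  sorted[8] = mbranceL$reme
  sorted[9] = membranceL$re
  sorted[10] = nceL$remembra
  sorted[11] = ranceL$rememb
  sorted[12] = remembranceL$
sorted[9] = membranceL$re

Answer: membranceL$re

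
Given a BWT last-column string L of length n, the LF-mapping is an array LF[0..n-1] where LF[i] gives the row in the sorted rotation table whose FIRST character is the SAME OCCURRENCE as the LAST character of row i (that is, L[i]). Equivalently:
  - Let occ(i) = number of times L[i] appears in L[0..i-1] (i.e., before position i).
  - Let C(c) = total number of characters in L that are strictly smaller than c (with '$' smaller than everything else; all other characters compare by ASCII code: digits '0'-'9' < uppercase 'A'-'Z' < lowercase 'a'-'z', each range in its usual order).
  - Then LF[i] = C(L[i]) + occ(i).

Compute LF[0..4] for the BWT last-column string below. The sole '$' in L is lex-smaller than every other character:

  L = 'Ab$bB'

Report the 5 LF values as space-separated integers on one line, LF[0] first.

Answer: 1 3 0 4 2

Derivation:
Char counts: '$':1, 'A':1, 'B':1, 'b':2
C (first-col start): C('$')=0, C('A')=1, C('B')=2, C('b')=3
L[0]='A': occ=0, LF[0]=C('A')+0=1+0=1
L[1]='b': occ=0, LF[1]=C('b')+0=3+0=3
L[2]='$': occ=0, LF[2]=C('$')+0=0+0=0
L[3]='b': occ=1, LF[3]=C('b')+1=3+1=4
L[4]='B': occ=0, LF[4]=C('B')+0=2+0=2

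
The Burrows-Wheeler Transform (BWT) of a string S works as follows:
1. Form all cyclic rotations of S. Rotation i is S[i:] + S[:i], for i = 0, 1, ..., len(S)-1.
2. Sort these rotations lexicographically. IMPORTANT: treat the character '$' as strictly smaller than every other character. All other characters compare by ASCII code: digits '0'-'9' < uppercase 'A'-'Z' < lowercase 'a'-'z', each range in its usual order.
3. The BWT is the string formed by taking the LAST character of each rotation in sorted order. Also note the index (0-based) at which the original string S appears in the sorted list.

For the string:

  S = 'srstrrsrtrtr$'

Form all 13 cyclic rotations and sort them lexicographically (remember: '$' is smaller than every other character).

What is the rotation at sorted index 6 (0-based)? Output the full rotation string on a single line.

Answer: rtrtr$srstrrs

Derivation:
All 13 rotations (rotation i = S[i:]+S[:i]):
  rot[0] = srstrrsrtrtr$
  rot[1] = rstrrsrtrtr$s
  rot[2] = strrsrtrtr$sr
  rot[3] = trrsrtrtr$srs
  rot[4] = rrsrtrtr$srst
  rot[5] = rsrtrtr$srstr
  rot[6] = srtrtr$srstrr
  rot[7] = rtrtr$srstrrs
  rot[8] = trtr$srstrrsr
  rot[9] = rtr$srstrrsrt
  rot[10] = tr$srstrrsrtr
  rot[11] = r$srstrrsrtrt
  rot[12] = $srstrrsrtrtr
Sorted (with $ < everything):
  sorted[0] = $srstrrsrtrtr
  sorted[1] = r$srstrrsrtrt
  sorted[2] = rrsrtrtr$srst
  sorted[3] = rsrtrtr$srstr
  sorted[4] = rstrrsrtrtr$s
  sorted[5] = rtr$srstrrsrt
  sorted[6] = rtrtr$srstrrs
  sorted[7] = srstrrsrtrtr$
  sorted[8] = srtrtr$srstrr
  sorted[9] = strrsrtrtr$sr
  sorted[10] = tr$srstrrsrtr
  sorted[11] = trrsrtrtr$srs
  sorted[12] = trtr$srstrrsr
sorted[6] = rtrtr$srstrrs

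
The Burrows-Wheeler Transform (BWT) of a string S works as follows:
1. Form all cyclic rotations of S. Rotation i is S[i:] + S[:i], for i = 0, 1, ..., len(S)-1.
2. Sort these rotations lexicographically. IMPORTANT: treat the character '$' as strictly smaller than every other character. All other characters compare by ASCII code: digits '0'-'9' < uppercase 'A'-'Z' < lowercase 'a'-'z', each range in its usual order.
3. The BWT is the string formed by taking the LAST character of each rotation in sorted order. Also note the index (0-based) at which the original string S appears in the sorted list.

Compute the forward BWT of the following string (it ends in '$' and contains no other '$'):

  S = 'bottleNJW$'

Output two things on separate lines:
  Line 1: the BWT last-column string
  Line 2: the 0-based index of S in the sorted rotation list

Answer: WNeJ$ltbto
4

Derivation:
All 10 rotations (rotation i = S[i:]+S[:i]):
  rot[0] = bottleNJW$
  rot[1] = ottleNJW$b
  rot[2] = ttleNJW$bo
  rot[3] = tleNJW$bot
  rot[4] = leNJW$bott
  rot[5] = eNJW$bottl
  rot[6] = NJW$bottle
  rot[7] = JW$bottleN
  rot[8] = W$bottleNJ
  rot[9] = $bottleNJW
Sorted (with $ < everything):
  sorted[0] = $bottleNJW  (last char: 'W')
  sorted[1] = JW$bottleN  (last char: 'N')
  sorted[2] = NJW$bottle  (last char: 'e')
  sorted[3] = W$bottleNJ  (last char: 'J')
  sorted[4] = bottleNJW$  (last char: '$')
  sorted[5] = eNJW$bottl  (last char: 'l')
  sorted[6] = leNJW$bott  (last char: 't')
  sorted[7] = ottleNJW$b  (last char: 'b')
  sorted[8] = tleNJW$bot  (last char: 't')
  sorted[9] = ttleNJW$bo  (last char: 'o')
Last column: WNeJ$ltbto
Original string S is at sorted index 4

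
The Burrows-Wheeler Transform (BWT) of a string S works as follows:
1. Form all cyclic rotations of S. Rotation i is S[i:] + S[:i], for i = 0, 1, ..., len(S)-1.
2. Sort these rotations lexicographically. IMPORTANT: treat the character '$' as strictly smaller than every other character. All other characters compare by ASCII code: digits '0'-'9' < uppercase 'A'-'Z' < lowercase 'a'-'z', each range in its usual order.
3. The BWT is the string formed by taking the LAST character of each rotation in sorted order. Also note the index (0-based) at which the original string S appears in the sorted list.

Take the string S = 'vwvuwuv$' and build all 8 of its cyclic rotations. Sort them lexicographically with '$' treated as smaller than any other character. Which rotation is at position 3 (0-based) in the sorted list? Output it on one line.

Answer: v$vwvuwu

Derivation:
All 8 rotations (rotation i = S[i:]+S[:i]):
  rot[0] = vwvuwuv$
  rot[1] = wvuwuv$v
  rot[2] = vuwuv$vw
  rot[3] = uwuv$vwv
  rot[4] = wuv$vwvu
  rot[5] = uv$vwvuw
  rot[6] = v$vwvuwu
  rot[7] = $vwvuwuv
Sorted (with $ < everything):
  sorted[0] = $vwvuwuv
  sorted[1] = uv$vwvuw
  sorted[2] = uwuv$vwv
  sorted[3] = v$vwvuwu
  sorted[4] = vuwuv$vw
  sorted[5] = vwvuwuv$
  sorted[6] = wuv$vwvu
  sorted[7] = wvuwuv$v
sorted[3] = v$vwvuwu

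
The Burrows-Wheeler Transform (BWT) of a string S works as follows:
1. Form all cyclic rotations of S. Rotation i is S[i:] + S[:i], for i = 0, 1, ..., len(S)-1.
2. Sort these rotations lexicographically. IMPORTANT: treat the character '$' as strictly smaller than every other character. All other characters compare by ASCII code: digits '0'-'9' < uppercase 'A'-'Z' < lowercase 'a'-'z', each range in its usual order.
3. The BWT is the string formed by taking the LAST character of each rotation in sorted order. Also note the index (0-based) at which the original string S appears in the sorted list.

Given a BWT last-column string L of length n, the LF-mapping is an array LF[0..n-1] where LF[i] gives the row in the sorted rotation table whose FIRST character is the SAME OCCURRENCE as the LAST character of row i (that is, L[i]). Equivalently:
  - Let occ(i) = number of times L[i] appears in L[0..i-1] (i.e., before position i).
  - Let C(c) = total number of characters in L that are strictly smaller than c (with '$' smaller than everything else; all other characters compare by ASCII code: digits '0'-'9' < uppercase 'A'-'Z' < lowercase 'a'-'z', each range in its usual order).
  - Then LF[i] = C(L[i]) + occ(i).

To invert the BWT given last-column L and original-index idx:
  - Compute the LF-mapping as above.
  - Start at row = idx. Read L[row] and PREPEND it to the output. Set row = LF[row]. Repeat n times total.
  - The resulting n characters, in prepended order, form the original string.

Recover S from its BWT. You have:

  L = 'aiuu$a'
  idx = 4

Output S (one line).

Answer: uauia$

Derivation:
LF mapping: 1 3 4 5 0 2
Walk LF starting at row 4, prepending L[row]:
  step 1: row=4, L[4]='$', prepend. Next row=LF[4]=0
  step 2: row=0, L[0]='a', prepend. Next row=LF[0]=1
  step 3: row=1, L[1]='i', prepend. Next row=LF[1]=3
  step 4: row=3, L[3]='u', prepend. Next row=LF[3]=5
  step 5: row=5, L[5]='a', prepend. Next row=LF[5]=2
  step 6: row=2, L[2]='u', prepend. Next row=LF[2]=4
Reversed output: uauia$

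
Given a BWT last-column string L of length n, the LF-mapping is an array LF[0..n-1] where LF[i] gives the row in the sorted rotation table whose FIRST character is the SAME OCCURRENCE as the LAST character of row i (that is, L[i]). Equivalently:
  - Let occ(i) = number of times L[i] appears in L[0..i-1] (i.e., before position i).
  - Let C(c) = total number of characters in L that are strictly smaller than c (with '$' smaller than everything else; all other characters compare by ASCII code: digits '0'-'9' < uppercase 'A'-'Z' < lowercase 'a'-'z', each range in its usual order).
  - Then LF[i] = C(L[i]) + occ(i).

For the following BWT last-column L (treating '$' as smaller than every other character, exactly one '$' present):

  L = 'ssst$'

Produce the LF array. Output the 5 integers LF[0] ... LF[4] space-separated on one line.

Char counts: '$':1, 's':3, 't':1
C (first-col start): C('$')=0, C('s')=1, C('t')=4
L[0]='s': occ=0, LF[0]=C('s')+0=1+0=1
L[1]='s': occ=1, LF[1]=C('s')+1=1+1=2
L[2]='s': occ=2, LF[2]=C('s')+2=1+2=3
L[3]='t': occ=0, LF[3]=C('t')+0=4+0=4
L[4]='$': occ=0, LF[4]=C('$')+0=0+0=0

Answer: 1 2 3 4 0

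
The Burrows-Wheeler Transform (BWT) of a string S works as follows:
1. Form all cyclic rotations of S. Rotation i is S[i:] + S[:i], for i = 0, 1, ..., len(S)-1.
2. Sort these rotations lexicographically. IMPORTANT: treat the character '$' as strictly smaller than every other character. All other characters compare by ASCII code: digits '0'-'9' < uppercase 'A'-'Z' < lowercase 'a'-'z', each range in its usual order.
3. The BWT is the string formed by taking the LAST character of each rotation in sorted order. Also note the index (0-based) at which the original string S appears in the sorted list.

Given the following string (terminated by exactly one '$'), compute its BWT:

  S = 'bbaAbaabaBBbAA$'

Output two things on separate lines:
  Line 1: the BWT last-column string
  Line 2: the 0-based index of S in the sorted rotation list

Answer: AAbaaBbbbaBbaA$
14

Derivation:
All 15 rotations (rotation i = S[i:]+S[:i]):
  rot[0] = bbaAbaabaBBbAA$
  rot[1] = baAbaabaBBbAA$b
  rot[2] = aAbaabaBBbAA$bb
  rot[3] = AbaabaBBbAA$bba
  rot[4] = baabaBBbAA$bbaA
  rot[5] = aabaBBbAA$bbaAb
  rot[6] = abaBBbAA$bbaAba
  rot[7] = baBBbAA$bbaAbaa
  rot[8] = aBBbAA$bbaAbaab
  rot[9] = BBbAA$bbaAbaaba
  rot[10] = BbAA$bbaAbaabaB
  rot[11] = bAA$bbaAbaabaBB
  rot[12] = AA$bbaAbaabaBBb
  rot[13] = A$bbaAbaabaBBbA
  rot[14] = $bbaAbaabaBBbAA
Sorted (with $ < everything):
  sorted[0] = $bbaAbaabaBBbAA  (last char: 'A')
  sorted[1] = A$bbaAbaabaBBbA  (last char: 'A')
  sorted[2] = AA$bbaAbaabaBBb  (last char: 'b')
  sorted[3] = AbaabaBBbAA$bba  (last char: 'a')
  sorted[4] = BBbAA$bbaAbaaba  (last char: 'a')
  sorted[5] = BbAA$bbaAbaabaB  (last char: 'B')
  sorted[6] = aAbaabaBBbAA$bb  (last char: 'b')
  sorted[7] = aBBbAA$bbaAbaab  (last char: 'b')
  sorted[8] = aabaBBbAA$bbaAb  (last char: 'b')
  sorted[9] = abaBBbAA$bbaAba  (last char: 'a')
  sorted[10] = bAA$bbaAbaabaBB  (last char: 'B')
  sorted[11] = baAbaabaBBbAA$b  (last char: 'b')
  sorted[12] = baBBbAA$bbaAbaa  (last char: 'a')
  sorted[13] = baabaBBbAA$bbaA  (last char: 'A')
  sorted[14] = bbaAbaabaBBbAA$  (last char: '$')
Last column: AAbaaBbbbaBbaA$
Original string S is at sorted index 14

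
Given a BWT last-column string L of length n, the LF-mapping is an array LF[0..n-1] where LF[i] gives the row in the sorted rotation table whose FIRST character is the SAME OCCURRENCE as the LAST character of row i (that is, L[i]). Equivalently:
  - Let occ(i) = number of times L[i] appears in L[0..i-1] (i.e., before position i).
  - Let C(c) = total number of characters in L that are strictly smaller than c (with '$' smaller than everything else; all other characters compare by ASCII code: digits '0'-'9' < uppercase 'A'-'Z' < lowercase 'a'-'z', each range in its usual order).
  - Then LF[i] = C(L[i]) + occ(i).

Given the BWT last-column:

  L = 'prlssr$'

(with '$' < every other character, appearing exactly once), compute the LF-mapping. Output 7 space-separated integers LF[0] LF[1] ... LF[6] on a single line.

Char counts: '$':1, 'l':1, 'p':1, 'r':2, 's':2
C (first-col start): C('$')=0, C('l')=1, C('p')=2, C('r')=3, C('s')=5
L[0]='p': occ=0, LF[0]=C('p')+0=2+0=2
L[1]='r': occ=0, LF[1]=C('r')+0=3+0=3
L[2]='l': occ=0, LF[2]=C('l')+0=1+0=1
L[3]='s': occ=0, LF[3]=C('s')+0=5+0=5
L[4]='s': occ=1, LF[4]=C('s')+1=5+1=6
L[5]='r': occ=1, LF[5]=C('r')+1=3+1=4
L[6]='$': occ=0, LF[6]=C('$')+0=0+0=0

Answer: 2 3 1 5 6 4 0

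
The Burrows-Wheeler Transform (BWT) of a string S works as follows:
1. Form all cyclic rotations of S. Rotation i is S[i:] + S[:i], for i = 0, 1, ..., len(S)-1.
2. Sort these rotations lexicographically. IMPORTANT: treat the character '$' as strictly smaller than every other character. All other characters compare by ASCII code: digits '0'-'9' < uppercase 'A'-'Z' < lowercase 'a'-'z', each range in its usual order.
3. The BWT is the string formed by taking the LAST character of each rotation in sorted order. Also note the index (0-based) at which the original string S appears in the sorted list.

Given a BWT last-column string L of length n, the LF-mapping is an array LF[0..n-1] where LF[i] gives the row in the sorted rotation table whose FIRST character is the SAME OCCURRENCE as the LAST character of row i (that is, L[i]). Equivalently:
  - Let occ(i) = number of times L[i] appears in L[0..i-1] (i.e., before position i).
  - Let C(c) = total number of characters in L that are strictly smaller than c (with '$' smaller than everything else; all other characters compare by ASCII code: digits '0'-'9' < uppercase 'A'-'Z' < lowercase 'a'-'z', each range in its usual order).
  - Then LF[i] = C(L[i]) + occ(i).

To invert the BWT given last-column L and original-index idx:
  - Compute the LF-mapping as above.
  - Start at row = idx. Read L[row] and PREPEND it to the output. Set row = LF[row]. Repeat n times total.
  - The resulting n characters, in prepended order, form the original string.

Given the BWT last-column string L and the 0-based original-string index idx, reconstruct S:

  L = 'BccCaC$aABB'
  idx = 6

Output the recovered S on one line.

LF mapping: 2 9 10 5 7 6 0 8 1 3 4
Walk LF starting at row 6, prepending L[row]:
  step 1: row=6, L[6]='$', prepend. Next row=LF[6]=0
  step 2: row=0, L[0]='B', prepend. Next row=LF[0]=2
  step 3: row=2, L[2]='c', prepend. Next row=LF[2]=10
  step 4: row=10, L[10]='B', prepend. Next row=LF[10]=4
  step 5: row=4, L[4]='a', prepend. Next row=LF[4]=7
  step 6: row=7, L[7]='a', prepend. Next row=LF[7]=8
  step 7: row=8, L[8]='A', prepend. Next row=LF[8]=1
  step 8: row=1, L[1]='c', prepend. Next row=LF[1]=9
  step 9: row=9, L[9]='B', prepend. Next row=LF[9]=3
  step 10: row=3, L[3]='C', prepend. Next row=LF[3]=5
  step 11: row=5, L[5]='C', prepend. Next row=LF[5]=6
Reversed output: CCBcAaaBcB$

Answer: CCBcAaaBcB$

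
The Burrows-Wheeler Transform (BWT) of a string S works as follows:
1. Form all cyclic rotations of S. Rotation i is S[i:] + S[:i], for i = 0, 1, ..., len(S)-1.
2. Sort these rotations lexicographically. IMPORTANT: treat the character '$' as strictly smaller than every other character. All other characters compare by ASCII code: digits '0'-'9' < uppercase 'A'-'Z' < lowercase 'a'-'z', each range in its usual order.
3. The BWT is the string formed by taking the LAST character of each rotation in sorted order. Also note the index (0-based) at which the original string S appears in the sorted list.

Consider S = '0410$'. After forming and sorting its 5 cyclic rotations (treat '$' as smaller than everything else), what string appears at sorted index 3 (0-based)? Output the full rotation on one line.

All 5 rotations (rotation i = S[i:]+S[:i]):
  rot[0] = 0410$
  rot[1] = 410$0
  rot[2] = 10$04
  rot[3] = 0$041
  rot[4] = $0410
Sorted (with $ < everything):
  sorted[0] = $0410
  sorted[1] = 0$041
  sorted[2] = 0410$
  sorted[3] = 10$04
  sorted[4] = 410$0
sorted[3] = 10$04

Answer: 10$04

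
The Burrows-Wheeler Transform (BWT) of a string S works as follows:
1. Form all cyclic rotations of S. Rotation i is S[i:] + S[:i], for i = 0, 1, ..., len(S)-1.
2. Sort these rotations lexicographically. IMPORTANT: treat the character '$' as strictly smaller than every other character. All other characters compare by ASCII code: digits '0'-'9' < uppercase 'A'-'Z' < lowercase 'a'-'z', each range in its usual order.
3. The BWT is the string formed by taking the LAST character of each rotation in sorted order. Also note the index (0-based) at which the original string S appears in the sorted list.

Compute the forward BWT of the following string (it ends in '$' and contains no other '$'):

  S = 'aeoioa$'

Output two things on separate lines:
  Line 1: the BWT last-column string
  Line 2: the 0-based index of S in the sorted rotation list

Answer: ao$aoie
2

Derivation:
All 7 rotations (rotation i = S[i:]+S[:i]):
  rot[0] = aeoioa$
  rot[1] = eoioa$a
  rot[2] = oioa$ae
  rot[3] = ioa$aeo
  rot[4] = oa$aeoi
  rot[5] = a$aeoio
  rot[6] = $aeoioa
Sorted (with $ < everything):
  sorted[0] = $aeoioa  (last char: 'a')
  sorted[1] = a$aeoio  (last char: 'o')
  sorted[2] = aeoioa$  (last char: '$')
  sorted[3] = eoioa$a  (last char: 'a')
  sorted[4] = ioa$aeo  (last char: 'o')
  sorted[5] = oa$aeoi  (last char: 'i')
  sorted[6] = oioa$ae  (last char: 'e')
Last column: ao$aoie
Original string S is at sorted index 2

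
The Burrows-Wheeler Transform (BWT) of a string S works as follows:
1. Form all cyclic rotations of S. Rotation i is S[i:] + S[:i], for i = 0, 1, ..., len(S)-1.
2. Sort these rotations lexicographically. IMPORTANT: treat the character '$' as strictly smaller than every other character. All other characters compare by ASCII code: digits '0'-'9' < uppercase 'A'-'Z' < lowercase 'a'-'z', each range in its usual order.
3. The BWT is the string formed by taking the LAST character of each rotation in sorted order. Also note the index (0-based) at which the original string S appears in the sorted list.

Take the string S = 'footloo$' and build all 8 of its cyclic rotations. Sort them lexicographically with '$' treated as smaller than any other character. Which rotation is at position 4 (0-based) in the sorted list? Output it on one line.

Answer: oo$footl

Derivation:
All 8 rotations (rotation i = S[i:]+S[:i]):
  rot[0] = footloo$
  rot[1] = ootloo$f
  rot[2] = otloo$fo
  rot[3] = tloo$foo
  rot[4] = loo$foot
  rot[5] = oo$footl
  rot[6] = o$footlo
  rot[7] = $footloo
Sorted (with $ < everything):
  sorted[0] = $footloo
  sorted[1] = footloo$
  sorted[2] = loo$foot
  sorted[3] = o$footlo
  sorted[4] = oo$footl
  sorted[5] = ootloo$f
  sorted[6] = otloo$fo
  sorted[7] = tloo$foo
sorted[4] = oo$footl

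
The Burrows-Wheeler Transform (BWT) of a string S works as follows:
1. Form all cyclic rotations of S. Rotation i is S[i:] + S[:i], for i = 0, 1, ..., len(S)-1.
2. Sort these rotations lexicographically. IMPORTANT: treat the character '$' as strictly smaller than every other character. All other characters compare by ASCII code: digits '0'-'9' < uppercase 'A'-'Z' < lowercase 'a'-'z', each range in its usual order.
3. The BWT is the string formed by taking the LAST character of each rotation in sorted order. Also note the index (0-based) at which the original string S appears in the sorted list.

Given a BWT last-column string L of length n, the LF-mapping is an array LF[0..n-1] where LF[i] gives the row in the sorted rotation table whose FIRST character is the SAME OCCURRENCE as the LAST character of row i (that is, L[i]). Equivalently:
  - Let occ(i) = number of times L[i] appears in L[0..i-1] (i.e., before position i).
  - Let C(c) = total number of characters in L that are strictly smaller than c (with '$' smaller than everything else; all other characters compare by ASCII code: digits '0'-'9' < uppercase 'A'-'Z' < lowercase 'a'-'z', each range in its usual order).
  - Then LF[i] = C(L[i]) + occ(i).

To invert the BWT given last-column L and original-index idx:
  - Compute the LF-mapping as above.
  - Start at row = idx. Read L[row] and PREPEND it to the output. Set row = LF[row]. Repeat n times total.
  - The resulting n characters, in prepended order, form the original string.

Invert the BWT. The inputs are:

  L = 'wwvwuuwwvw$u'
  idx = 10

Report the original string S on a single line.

LF mapping: 6 7 4 8 1 2 9 10 5 11 0 3
Walk LF starting at row 10, prepending L[row]:
  step 1: row=10, L[10]='$', prepend. Next row=LF[10]=0
  step 2: row=0, L[0]='w', prepend. Next row=LF[0]=6
  step 3: row=6, L[6]='w', prepend. Next row=LF[6]=9
  step 4: row=9, L[9]='w', prepend. Next row=LF[9]=11
  step 5: row=11, L[11]='u', prepend. Next row=LF[11]=3
  step 6: row=3, L[3]='w', prepend. Next row=LF[3]=8
  step 7: row=8, L[8]='v', prepend. Next row=LF[8]=5
  step 8: row=5, L[5]='u', prepend. Next row=LF[5]=2
  step 9: row=2, L[2]='v', prepend. Next row=LF[2]=4
  step 10: row=4, L[4]='u', prepend. Next row=LF[4]=1
  step 11: row=1, L[1]='w', prepend. Next row=LF[1]=7
  step 12: row=7, L[7]='w', prepend. Next row=LF[7]=10
Reversed output: wwuvuvwuwww$

Answer: wwuvuvwuwww$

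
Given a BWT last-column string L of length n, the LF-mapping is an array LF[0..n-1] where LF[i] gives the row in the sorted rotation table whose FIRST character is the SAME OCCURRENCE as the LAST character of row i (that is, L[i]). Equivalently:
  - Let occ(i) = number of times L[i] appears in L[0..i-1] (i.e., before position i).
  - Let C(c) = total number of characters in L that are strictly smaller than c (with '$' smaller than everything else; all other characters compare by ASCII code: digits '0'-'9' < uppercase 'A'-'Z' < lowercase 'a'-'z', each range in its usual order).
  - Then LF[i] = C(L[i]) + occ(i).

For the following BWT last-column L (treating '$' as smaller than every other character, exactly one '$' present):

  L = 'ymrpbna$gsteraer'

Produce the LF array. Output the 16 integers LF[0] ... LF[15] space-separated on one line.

Char counts: '$':1, 'a':2, 'b':1, 'e':2, 'g':1, 'm':1, 'n':1, 'p':1, 'r':3, 's':1, 't':1, 'y':1
C (first-col start): C('$')=0, C('a')=1, C('b')=3, C('e')=4, C('g')=6, C('m')=7, C('n')=8, C('p')=9, C('r')=10, C('s')=13, C('t')=14, C('y')=15
L[0]='y': occ=0, LF[0]=C('y')+0=15+0=15
L[1]='m': occ=0, LF[1]=C('m')+0=7+0=7
L[2]='r': occ=0, LF[2]=C('r')+0=10+0=10
L[3]='p': occ=0, LF[3]=C('p')+0=9+0=9
L[4]='b': occ=0, LF[4]=C('b')+0=3+0=3
L[5]='n': occ=0, LF[5]=C('n')+0=8+0=8
L[6]='a': occ=0, LF[6]=C('a')+0=1+0=1
L[7]='$': occ=0, LF[7]=C('$')+0=0+0=0
L[8]='g': occ=0, LF[8]=C('g')+0=6+0=6
L[9]='s': occ=0, LF[9]=C('s')+0=13+0=13
L[10]='t': occ=0, LF[10]=C('t')+0=14+0=14
L[11]='e': occ=0, LF[11]=C('e')+0=4+0=4
L[12]='r': occ=1, LF[12]=C('r')+1=10+1=11
L[13]='a': occ=1, LF[13]=C('a')+1=1+1=2
L[14]='e': occ=1, LF[14]=C('e')+1=4+1=5
L[15]='r': occ=2, LF[15]=C('r')+2=10+2=12

Answer: 15 7 10 9 3 8 1 0 6 13 14 4 11 2 5 12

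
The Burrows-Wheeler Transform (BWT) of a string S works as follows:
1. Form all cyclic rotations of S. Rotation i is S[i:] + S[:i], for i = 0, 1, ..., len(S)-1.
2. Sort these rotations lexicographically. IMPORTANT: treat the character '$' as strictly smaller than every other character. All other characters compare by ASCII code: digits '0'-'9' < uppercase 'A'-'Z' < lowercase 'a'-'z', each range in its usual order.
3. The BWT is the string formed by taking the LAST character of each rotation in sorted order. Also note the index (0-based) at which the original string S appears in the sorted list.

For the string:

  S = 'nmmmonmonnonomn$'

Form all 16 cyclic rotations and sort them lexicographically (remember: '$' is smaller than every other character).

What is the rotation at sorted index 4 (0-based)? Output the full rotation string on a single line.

All 16 rotations (rotation i = S[i:]+S[:i]):
  rot[0] = nmmmonmonnonomn$
  rot[1] = mmmonmonnonomn$n
  rot[2] = mmonmonnonomn$nm
  rot[3] = monmonnonomn$nmm
  rot[4] = onmonnonomn$nmmm
  rot[5] = nmonnonomn$nmmmo
  rot[6] = monnonomn$nmmmon
  rot[7] = onnonomn$nmmmonm
  rot[8] = nnonomn$nmmmonmo
  rot[9] = nonomn$nmmmonmon
  rot[10] = onomn$nmmmonmonn
  rot[11] = nomn$nmmmonmonno
  rot[12] = omn$nmmmonmonnon
  rot[13] = mn$nmmmonmonnono
  rot[14] = n$nmmmonmonnonom
  rot[15] = $nmmmonmonnonomn
Sorted (with $ < everything):
  sorted[0] = $nmmmonmonnonomn
  sorted[1] = mmmonmonnonomn$n
  sorted[2] = mmonmonnonomn$nm
  sorted[3] = mn$nmmmonmonnono
  sorted[4] = monmonnonomn$nmm
  sorted[5] = monnonomn$nmmmon
  sorted[6] = n$nmmmonmonnonom
  sorted[7] = nmmmonmonnonomn$
  sorted[8] = nmonnonomn$nmmmo
  sorted[9] = nnonomn$nmmmonmo
  sorted[10] = nomn$nmmmonmonno
  sorted[11] = nonomn$nmmmonmon
  sorted[12] = omn$nmmmonmonnon
  sorted[13] = onmonnonomn$nmmm
  sorted[14] = onnonomn$nmmmonm
  sorted[15] = onomn$nmmmonmonn
sorted[4] = monmonnonomn$nmm

Answer: monmonnonomn$nmm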